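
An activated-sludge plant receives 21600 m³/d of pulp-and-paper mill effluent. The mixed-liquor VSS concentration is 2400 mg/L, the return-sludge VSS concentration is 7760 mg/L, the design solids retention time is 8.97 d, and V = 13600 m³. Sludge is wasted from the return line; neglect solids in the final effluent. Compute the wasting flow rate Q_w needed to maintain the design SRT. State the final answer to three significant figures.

Q_w = (V·X)/(θ_c X_r) = 13600 × 2400 / (8.97 × 7760) = 468.9 m³/d.

Q_w ≈ 469 m³/d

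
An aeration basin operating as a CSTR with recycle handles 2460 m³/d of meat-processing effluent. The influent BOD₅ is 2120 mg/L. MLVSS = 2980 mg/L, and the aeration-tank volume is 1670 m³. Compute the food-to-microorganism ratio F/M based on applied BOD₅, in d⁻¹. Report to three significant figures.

Food-to-microorganism ratio F/M = Q S₀ / (V X) = 2460 × 2120 / (1670 × 2980) = 1.048 d⁻¹.

F/M ≈ 1.05 d⁻¹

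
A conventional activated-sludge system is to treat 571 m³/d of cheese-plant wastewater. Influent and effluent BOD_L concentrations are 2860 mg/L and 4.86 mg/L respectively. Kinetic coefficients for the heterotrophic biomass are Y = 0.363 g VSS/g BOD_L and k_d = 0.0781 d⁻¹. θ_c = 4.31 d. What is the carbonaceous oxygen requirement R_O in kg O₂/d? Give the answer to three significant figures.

Y_obs = Y / (1 + k_d θ_c) = 0.363 / (1 + 0.0781 × 4.31) = 0.363 / 1.337 = 0.2716.
Mass of BOD_L removed per day: Q(S₀ − S) = 571 × 2855 g/m³ = 1630 kg/d.
Biomass synthesised: P_X = Y_obs × 1630 = 442.8 kg VSS/d.
R_O = Q·ΔS − 1.42 P_X = 1630 − 628.7 = 1002 kg O₂/d.

R_O ≈ 1000 kg O₂/d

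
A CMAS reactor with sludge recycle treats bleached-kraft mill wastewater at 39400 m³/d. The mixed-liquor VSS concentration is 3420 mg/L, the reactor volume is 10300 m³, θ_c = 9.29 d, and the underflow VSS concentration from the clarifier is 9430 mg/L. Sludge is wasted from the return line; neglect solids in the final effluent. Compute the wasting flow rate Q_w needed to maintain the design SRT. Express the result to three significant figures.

Q_w = (V·X)/(θ_c X_r) = 10300 × 3420 / (9.29 × 9430) = 402.1 m³/d.

Q_w ≈ 402 m³/d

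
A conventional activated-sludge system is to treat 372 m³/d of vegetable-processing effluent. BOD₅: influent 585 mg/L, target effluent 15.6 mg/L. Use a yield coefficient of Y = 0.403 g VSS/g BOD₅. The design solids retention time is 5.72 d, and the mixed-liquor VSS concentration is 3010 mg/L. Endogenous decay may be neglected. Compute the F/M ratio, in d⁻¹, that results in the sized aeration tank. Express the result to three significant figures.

F/M ≈ 0.446 d⁻¹

Biomass mass balance (decay neglected): V·X = Y·Q·(S₀ − S)·θ_c, so V = 0.403 × 372 × (585 − 15.6) × 5.72 / 3010 = 162.2 m³.
F/M = applied load / biomass = Q·S₀/(V·X) = 372 × 585 / (162.2 × 3010) = 0.4457 d⁻¹.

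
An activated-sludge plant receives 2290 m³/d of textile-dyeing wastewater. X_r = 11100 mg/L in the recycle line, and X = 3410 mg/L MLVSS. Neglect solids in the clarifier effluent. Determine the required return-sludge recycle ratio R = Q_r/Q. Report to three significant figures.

R ≈ 0.443

Solids balance on the clarifier gives (1+R)X = R·X_r, so R = X/(X_r − X) = 3410 / (11100 − 3410) = 0.4434.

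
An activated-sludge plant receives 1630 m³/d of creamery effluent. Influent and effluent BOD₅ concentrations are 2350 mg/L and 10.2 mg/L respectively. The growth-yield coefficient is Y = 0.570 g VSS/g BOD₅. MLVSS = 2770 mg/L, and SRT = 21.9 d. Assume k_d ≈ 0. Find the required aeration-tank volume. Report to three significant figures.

V ≈ 17200 m³

Biomass mass balance (decay neglected): V·X = Y·Q·(S₀ − S)·θ_c, so V = 0.570 × 1630 × (2350 − 10.2) × 21.9 / 2770 = 17187 m³.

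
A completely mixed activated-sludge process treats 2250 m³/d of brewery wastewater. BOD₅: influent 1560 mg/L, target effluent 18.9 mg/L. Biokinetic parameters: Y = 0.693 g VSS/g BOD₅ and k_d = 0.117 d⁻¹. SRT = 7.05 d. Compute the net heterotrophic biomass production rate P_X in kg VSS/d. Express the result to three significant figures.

P_X ≈ 1320 kg VSS/d

Observed yield with endogenous decay: Y_obs = Y / (1 + k_d·θ_c) = 0.693 / (1 + 0.117 × 7.05) = 0.693 / 1.825 = 0.3798 g VSS/g BOD₅.
Mass of BOD₅ removed per day: Q(S₀ − S) = 2250 × 1541 g/m³ = 3467 kg/d.
Net biomass production P_X = Y_obs × Q·(S₀ − S) = 0.3798 × 3467 = 1317 kg VSS/d.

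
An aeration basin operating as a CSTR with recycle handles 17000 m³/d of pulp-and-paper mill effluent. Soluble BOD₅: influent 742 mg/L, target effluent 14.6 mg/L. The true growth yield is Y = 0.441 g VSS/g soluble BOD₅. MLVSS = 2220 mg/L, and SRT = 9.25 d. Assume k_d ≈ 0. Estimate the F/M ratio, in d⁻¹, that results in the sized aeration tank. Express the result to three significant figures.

F/M ≈ 0.250 d⁻¹

Biomass mass balance (decay neglected): V·X = Y·Q·(S₀ − S)·θ_c, so V = 0.441 × 17000 × (742 − 14.6) × 9.25 / 2220 = 22722 m³.
F/M = Q·S₀ / (V·X) = 17000 × 742 / (22722 × 2220) = 0.2501 g soluble BOD₅·(g VSS·d)⁻¹.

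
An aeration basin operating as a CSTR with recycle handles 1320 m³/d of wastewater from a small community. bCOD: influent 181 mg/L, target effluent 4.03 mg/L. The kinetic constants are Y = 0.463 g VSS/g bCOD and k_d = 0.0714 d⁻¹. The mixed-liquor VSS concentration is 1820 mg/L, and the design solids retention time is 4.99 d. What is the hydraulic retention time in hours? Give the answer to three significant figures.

τ ≈ 3.98 h

Rearranging the biomass balance for a CMAS with decay, V = Y·Q·ΔS·θ_c / [X·(1+k_d θ_c)] = 0.463 × 1320 × (181 − 4.03) × 4.99 / [1820 × (1 + 0.0714 × 4.99)] = 5.4×10^5 / 2468 = 218.6 m³.
τ = V/Q = 218.6/1320 = 0.1656 d, or 3.975 h.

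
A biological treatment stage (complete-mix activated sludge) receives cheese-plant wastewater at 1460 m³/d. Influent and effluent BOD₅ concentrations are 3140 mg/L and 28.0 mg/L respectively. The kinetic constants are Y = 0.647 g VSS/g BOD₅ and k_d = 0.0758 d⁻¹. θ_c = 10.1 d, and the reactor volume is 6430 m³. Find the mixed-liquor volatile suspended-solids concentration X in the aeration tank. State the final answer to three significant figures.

Solving the biomass balance for X: X = Y Q (S₀−S) θ_c / [V (1+k_d θ_c)] = 0.647 × 1460 × (3140 − 28.0) × 10.1 / [6430 × (1 + 0.0758 × 10.1)] = 2615 mg/L.

X ≈ 2620 mg/L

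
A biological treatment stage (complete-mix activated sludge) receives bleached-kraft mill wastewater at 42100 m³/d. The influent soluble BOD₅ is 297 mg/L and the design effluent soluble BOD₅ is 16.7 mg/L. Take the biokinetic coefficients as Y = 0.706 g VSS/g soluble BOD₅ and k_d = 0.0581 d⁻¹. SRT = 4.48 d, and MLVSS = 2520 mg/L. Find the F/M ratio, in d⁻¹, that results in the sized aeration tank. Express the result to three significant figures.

Steady-state biomass mass balance: V·X·(1 + k_d·θ_c) = Y·Q·(S₀ − S)·θ_c, so V = 0.706 × 42100 × (297 − 16.7) × 4.48 / [2520 × (1 + 0.0581 × 4.48)] = 3.73×10^7 / 3176 = 11752 m³.
F/M = applied load / biomass = Q·S₀/(V·X) = 42100 × 297 / (11752 × 2520) = 0.4222 d⁻¹.

F/M ≈ 0.422 d⁻¹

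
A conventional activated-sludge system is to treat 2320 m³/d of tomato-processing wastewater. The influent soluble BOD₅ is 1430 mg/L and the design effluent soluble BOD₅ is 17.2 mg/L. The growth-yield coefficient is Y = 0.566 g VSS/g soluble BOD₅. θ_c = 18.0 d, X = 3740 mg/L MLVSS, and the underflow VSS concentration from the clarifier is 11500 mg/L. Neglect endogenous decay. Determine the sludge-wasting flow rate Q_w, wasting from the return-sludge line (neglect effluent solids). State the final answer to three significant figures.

Biomass mass balance (decay neglected): V·X = Y·Q·(S₀ − S)·θ_c, so V = 0.566 × 2320 × (1430 − 17.2) × 18.0 / 3740 = 8929 m³.
θ_c = V·X/(Q_w·X_r) when wasting from the recycle, so Q_w = V·X/(θ_c·X_r) = 8929 × 3740 / (18.0 × 11500) = 161.3 m³/d.

Q_w ≈ 161 m³/d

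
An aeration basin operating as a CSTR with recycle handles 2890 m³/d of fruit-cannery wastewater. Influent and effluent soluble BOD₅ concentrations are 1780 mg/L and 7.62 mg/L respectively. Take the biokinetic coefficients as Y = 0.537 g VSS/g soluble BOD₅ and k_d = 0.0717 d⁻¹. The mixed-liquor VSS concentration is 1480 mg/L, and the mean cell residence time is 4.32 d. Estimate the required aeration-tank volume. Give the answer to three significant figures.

Steady-state biomass mass balance: V·X·(1 + k_d·θ_c) = Y·Q·(S₀ − S)·θ_c, so V = 0.537 × 2890 × (1780 − 7.62) × 4.32 / [1480 × (1 + 0.0717 × 4.32)] = 1.19×10^7 / 1938 = 6130 m³.

V ≈ 6130 m³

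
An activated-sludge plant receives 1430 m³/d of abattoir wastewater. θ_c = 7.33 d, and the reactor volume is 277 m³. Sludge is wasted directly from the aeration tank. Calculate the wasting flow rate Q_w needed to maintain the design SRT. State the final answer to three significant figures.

Q_w ≈ 37.8 m³/d

For wasting at MLVSS concentration, Q_w = V/θ_c = 277.0/7.33 = 37.79 m³/d.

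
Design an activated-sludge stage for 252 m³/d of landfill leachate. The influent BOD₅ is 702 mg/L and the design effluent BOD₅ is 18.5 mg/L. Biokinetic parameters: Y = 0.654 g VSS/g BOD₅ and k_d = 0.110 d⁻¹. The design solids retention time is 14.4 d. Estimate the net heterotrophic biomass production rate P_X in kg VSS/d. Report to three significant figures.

Correct the yield for decay: Y_obs = Y/(1 + k_d θ_c) = 0.654 / (1 + 0.110 × 14.4) = 0.654 / 2.584 = 0.2531.
Substrate removed = Q·(S₀ − S) = 252 m³/d × (702 − 18.5) g/m³ = 1.72×10^5 g/d = 172.2 kg/d.
P_X = Y_obs · Q(S₀ − S) = 0.2531 × 172.2 = 43.59 kg VSS/d.

P_X ≈ 43.6 kg VSS/d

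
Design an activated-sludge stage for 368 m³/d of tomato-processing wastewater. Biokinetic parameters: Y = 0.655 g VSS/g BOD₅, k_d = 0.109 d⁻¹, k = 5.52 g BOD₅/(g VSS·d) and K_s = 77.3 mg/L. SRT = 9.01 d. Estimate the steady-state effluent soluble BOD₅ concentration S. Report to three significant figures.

S ≈ 5.01 mg/L

From the Monod/SRT balance for a CMAS, S = K_s·(1+k_d θ_c)/[θ_c·(Y k − k_d) − 1] = 77.3 × (1 + 0.109 × 9.01) / [9.01 × (0.655 × 5.52 − 0.109) − 1] = 153.2 / 30.59 = 5.008 mg/L.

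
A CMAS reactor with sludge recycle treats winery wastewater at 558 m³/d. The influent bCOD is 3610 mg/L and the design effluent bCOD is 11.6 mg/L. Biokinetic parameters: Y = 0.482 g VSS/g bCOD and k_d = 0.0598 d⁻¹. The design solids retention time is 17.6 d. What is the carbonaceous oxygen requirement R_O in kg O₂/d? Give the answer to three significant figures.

The observed yield is Y_obs = Y/(1 + k_d·θ_c) = 0.482 / (1 + 0.0598 × 17.6) = 0.482 / 2.052 = 0.2348 g VSS per g bCOD removed.
Q·(S₀ − S) = 558 × (3610 − 11.6) × 10⁻³ = 2008 kg/d removed.
Biomass synthesised: P_X = Y_obs × 2008 = 471.5 kg VSS/d.
R_O = Q·ΔS − 1.42 P_X = 2008 − 669.6 = 1338 kg O₂/d.

R_O ≈ 1340 kg O₂/d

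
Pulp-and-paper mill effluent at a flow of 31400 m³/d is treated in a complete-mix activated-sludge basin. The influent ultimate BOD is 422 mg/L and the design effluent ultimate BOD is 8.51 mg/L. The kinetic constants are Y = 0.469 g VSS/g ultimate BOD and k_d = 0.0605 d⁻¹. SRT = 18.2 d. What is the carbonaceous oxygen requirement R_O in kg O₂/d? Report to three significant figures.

R_O ≈ 8870 kg O₂/d

The observed yield is Y_obs = Y/(1 + k_d·θ_c) = 0.469 / (1 + 0.0605 × 18.2) = 0.469 / 2.101 = 0.2232 g VSS per g ultimate BOD removed.
Mass of ultimate BOD removed per day: Q(S₀ − S) = 31400 × 413.5 g/m³ = 12984 kg/d.
Biomass synthesised: P_X = Y_obs × 12984 = 2898 kg VSS/d.
R_O = Q·ΔS − 1.42 P_X = 12984 − 4115 = 8868 kg O₂/d.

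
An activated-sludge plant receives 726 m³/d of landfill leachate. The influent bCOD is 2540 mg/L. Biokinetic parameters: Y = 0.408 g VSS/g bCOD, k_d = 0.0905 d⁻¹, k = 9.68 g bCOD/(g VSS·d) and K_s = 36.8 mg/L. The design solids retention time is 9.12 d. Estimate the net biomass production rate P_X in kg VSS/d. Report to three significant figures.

P_X ≈ 412 kg VSS/d

For a completely mixed reactor with recycle the Lawrence–McCarty relation gives S = K_s·(1 + k_d·θ_c) / [θ_c·(Y·k − k_d) − 1] = 36.8 × (1 + 0.0905 × 9.12) / [9.12 × (0.408 × 9.68 − 0.0905) − 1] = 67.17 / 34.19 = 1.965 mg/L.
Correct the yield for decay: Y_obs = Y/(1 + k_d θ_c) = 0.408 / (1 + 0.0905 × 9.12) = 0.408 / 1.825 = 0.2235.
Substrate removed = Q·(S₀ − S) = 726 m³/d × (2540 − 1.96) g/m³ = 1.84×10^6 g/d = 1843 kg/d.
Biomass produced: P_X = Y_obs·Q·ΔS = 0.2235 × 1843 ≈ 411.9 kg VSS/d.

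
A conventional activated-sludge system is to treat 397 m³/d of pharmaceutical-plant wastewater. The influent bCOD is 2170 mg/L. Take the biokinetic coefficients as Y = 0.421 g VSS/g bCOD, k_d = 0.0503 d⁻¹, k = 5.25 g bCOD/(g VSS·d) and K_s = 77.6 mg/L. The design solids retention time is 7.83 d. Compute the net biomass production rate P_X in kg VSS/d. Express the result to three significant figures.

P_X ≈ 259 kg VSS/d

For a completely mixed reactor with recycle the Lawrence–McCarty relation gives S = K_s·(1 + k_d·θ_c) / [θ_c·(Y·k − k_d) − 1] = 77.6 × (1 + 0.0503 × 7.83) / [7.83 × (0.421 × 5.25 − 0.0503) − 1] = 108.2 / 15.91 = 6.797 mg/L.
Y_obs = Y / (1 + k_d θ_c) = 0.421 / (1 + 0.0503 × 7.83) = 0.421 / 1.394 = 0.3020.
ΔS = 2170 − 6.80 = 2163 mg/L, so the substrate removal rate is 397 × 2163/1000 = 858.8 kg bCOD/d.
Biomass produced: P_X = Y_obs·Q·ΔS = 0.3020 × 858.8 ≈ 259.4 kg VSS/d.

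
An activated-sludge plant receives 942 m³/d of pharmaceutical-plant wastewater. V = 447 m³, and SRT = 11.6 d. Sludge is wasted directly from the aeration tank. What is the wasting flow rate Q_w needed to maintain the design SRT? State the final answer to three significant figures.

Q_w ≈ 38.5 m³/d

For wasting at MLVSS concentration, Q_w = V/θ_c = 447.0/11.6 = 38.53 m³/d.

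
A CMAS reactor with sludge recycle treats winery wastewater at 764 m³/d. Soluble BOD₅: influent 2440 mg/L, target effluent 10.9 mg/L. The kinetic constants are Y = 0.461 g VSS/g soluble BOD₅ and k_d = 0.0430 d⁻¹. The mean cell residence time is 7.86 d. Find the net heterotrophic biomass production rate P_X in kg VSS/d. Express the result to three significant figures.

Correct the yield for decay: Y_obs = Y/(1 + k_d θ_c) = 0.461 / (1 + 0.0430 × 7.86) = 0.461 / 1.338 = 0.3445.
ΔS = 2440 − 10.9 = 2429 mg/L, so the substrate removal rate is 764 × 2429/1000 = 1856 kg soluble BOD₅/d.
P_X = Y_obs · Q(S₀ − S) = 0.3445 × 1856 = 639.4 kg VSS/d.

P_X ≈ 639 kg VSS/d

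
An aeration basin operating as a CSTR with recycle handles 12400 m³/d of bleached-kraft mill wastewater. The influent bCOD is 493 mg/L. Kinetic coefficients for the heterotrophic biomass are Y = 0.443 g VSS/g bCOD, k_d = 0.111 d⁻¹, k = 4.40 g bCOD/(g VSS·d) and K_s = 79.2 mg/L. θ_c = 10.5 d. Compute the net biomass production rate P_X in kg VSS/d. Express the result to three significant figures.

P_X ≈ 1230 kg VSS/d

Effluent substrate depends only on kinetics and SRT: S = K_s(1 + k_d θ_c) / [θ_c(Yk − k_d) − 1] = 79.2 × (1 + 0.111 × 10.5) / [10.5 × (0.443 × 4.40 − 0.111) − 1] = 171.5 / 18.30 = 9.371 mg/L.
Correct the yield for decay: Y_obs = Y/(1 + k_d θ_c) = 0.443 / (1 + 0.111 × 10.5) = 0.443 / 2.165 = 0.2046.
Mass of bCOD removed per day: Q(S₀ − S) = 12400 × 483.6 g/m³ = 5997 kg/d.
Net biomass production P_X = Y_obs × Q·(S₀ − S) = 0.2046 × 5997 = 1227 kg VSS/d.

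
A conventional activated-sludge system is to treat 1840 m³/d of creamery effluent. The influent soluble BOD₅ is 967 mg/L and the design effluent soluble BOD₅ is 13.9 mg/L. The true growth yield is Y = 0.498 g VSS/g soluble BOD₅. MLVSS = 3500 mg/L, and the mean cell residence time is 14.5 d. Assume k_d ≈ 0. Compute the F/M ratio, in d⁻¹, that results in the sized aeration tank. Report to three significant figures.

With k_d = 0 the design equation reduces to V = Y Q (S₀−S) θ_c / X = 0.498 × 1840 × (967 − 13.9) × 14.5 / 3500 = 3618 m³.
F/M = Q·S₀ / (V·X) = 1840 × 967 / (3618 × 3500) = 0.1405 g soluble BOD₅·(g VSS·d)⁻¹.

F/M ≈ 0.141 d⁻¹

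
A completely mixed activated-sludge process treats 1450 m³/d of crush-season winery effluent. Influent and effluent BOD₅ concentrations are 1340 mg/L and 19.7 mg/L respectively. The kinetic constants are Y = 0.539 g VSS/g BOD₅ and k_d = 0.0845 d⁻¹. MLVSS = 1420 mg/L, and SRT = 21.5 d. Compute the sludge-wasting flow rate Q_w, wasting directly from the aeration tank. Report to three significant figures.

From the SRT design equation V = Y Q (S₀−S) θ_c / [X (1 + k_d θ_c)] = 0.539 × 1450 × (1340 − 19.7) × 21.5 / [1420 × (1 + 0.0845 × 21.5)] = 2.22×10^7 / 4000 = 5547 m³.
With mixed-liquor wasting, θ_c = V/Q_w, so Q_w = V/θ_c = 5547/21.5 = 258.0 m³/d.

Q_w ≈ 258 m³/d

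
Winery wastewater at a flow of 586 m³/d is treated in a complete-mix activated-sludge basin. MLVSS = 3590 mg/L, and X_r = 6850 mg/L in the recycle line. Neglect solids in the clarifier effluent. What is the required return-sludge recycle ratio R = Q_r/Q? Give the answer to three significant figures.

R ≈ 1.10

Solids balance on the clarifier gives (1+R)X = R·X_r, so R = X/(X_r − X) = 3590 / (6850 − 3590) = 1.101.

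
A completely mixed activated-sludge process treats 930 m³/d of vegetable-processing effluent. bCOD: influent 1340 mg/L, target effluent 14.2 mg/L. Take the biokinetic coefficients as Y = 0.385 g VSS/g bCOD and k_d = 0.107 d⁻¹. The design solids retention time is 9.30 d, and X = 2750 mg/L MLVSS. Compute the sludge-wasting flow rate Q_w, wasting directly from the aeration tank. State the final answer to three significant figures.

From the SRT design equation V = Y Q (S₀−S) θ_c / [X (1 + k_d θ_c)] = 0.385 × 930 × (1340 − 14.2) × 9.30 / [2750 × (1 + 0.107 × 9.30)] = 4.41×10^6 / 5487 = 804.7 m³.
With mixed-liquor wasting, θ_c = V/Q_w, so Q_w = V/θ_c = 804.7/9.30 = 86.52 m³/d.

Q_w ≈ 86.5 m³/d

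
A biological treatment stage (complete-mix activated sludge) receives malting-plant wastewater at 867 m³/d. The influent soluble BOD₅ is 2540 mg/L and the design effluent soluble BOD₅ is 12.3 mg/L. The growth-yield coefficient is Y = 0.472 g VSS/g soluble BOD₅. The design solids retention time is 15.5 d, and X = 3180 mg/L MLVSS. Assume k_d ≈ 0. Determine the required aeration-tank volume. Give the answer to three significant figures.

V ≈ 5040 m³

Biomass mass balance (decay neglected): V·X = Y·Q·(S₀ − S)·θ_c, so V = 0.472 × 867 × (2540 − 12.3) × 15.5 / 3180 = 5042 m³.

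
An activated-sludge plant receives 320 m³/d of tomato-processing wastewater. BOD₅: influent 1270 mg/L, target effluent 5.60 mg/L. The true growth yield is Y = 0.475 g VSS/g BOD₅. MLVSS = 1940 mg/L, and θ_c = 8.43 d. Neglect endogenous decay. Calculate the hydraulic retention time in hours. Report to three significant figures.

τ ≈ 62.6 h

Biomass mass balance (decay neglected): V·X = Y·Q·(S₀ − S)·θ_c, so V = 0.475 × 320 × (1270 − 5.60) × 8.43 / 1940 = 835.1 m³.
Hydraulic retention time τ = V/Q = 835.1 / 320 = 2.610 d = 62.63 h.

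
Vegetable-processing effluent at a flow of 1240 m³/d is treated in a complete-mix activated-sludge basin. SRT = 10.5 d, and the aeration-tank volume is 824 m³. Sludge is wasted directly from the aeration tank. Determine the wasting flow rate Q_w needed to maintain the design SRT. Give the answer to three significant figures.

Q_w ≈ 78.5 m³/d

For wasting at MLVSS concentration, Q_w = V/θ_c = 824.0/10.5 = 78.48 m³/d.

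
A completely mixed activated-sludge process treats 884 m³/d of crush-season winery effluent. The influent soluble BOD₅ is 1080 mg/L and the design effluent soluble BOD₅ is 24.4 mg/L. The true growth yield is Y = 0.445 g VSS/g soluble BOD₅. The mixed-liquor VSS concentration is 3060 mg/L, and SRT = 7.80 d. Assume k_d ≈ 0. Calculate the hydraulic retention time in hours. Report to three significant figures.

τ ≈ 28.7 h

V·X = Y·Q·ΔS·θ_c gives V = 0.445 × 884 × (1080 − 24.4) × 7.80 / 3060 = 1058 m³.
τ = V/Q = 1058/884 = 1.197 d, or 28.74 h.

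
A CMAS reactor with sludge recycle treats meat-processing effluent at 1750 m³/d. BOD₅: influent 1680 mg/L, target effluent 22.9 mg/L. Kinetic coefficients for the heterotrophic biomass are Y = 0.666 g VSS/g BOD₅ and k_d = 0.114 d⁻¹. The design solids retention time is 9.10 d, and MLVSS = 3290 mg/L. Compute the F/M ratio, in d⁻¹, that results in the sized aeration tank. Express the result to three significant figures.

Steady-state biomass mass balance: V·X·(1 + k_d·θ_c) = Y·Q·(S₀ − S)·θ_c, so V = 0.666 × 1750 × (1680 − 22.9) × 9.10 / [3290 × (1 + 0.114 × 9.10)] = 1.76×10^7 / 6703 = 2622 m³.
Food-to-microorganism ratio F/M = Q S₀ / (V X) = 1750 × 1680 / (2622 × 3290) = 0.3408 d⁻¹.

F/M ≈ 0.341 d⁻¹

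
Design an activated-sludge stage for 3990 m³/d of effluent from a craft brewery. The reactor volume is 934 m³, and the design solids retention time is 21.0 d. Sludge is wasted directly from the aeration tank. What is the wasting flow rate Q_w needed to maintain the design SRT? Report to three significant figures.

Q_w ≈ 44.5 m³/d

Wasting from the aeration tank: Q_w = V / θ_c = 934.0 / 21.0 = 44.48 m³/d.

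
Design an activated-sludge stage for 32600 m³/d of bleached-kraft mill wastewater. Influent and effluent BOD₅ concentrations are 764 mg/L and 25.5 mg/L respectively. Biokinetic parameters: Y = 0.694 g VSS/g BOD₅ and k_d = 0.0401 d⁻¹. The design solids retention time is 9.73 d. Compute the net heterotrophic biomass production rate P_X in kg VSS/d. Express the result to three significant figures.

P_X ≈ 12000 kg VSS/d

Correct the yield for decay: Y_obs = Y/(1 + k_d θ_c) = 0.694 / (1 + 0.0401 × 9.73) = 0.694 / 1.390 = 0.4992.
Mass of BOD₅ removed per day: Q(S₀ − S) = 32600 × 738.5 g/m³ = 24075 kg/d.
So the net sludge growth is P_X = 0.4992 × 24075 = 12019 kg VSS/d.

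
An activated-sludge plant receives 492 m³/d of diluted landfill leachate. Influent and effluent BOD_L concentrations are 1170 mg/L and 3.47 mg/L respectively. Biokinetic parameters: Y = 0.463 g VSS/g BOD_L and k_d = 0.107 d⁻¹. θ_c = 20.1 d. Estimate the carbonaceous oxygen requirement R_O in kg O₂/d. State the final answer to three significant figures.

R_O ≈ 454 kg O₂/d

Y_obs = Y / (1 + k_d θ_c) = 0.463 / (1 + 0.107 × 20.1) = 0.463 / 3.151 = 0.1470.
ΔS = 1170 − 3.47 = 1167 mg/L, so the substrate removal rate is 492 × 1167/1000 = 573.9 kg BOD_L/d.
Biomass synthesised: P_X = Y_obs × 573.9 = 84.34 kg VSS/d.
Carbonaceous O₂ demand = substrate oxidised − cell-mass equivalent = 573.9 − 1.42 × 84.34 = 454.2 kg O₂/d.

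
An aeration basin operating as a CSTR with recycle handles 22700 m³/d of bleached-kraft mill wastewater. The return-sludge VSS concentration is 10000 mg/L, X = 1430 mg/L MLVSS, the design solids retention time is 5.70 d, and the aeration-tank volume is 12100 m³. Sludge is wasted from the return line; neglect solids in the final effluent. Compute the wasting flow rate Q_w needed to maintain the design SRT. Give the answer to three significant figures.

Q_w = (V·X)/(θ_c X_r) = 12100 × 1430 / (5.70 × 10000) = 303.6 m³/d.

Q_w ≈ 304 m³/d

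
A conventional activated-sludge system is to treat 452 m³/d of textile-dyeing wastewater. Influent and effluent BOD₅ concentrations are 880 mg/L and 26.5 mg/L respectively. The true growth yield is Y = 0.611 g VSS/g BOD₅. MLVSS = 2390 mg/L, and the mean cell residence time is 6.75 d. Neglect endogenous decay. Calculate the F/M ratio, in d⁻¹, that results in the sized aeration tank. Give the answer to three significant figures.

F/M ≈ 0.250 d⁻¹

With k_d = 0 the design equation reduces to V = Y Q (S₀−S) θ_c / X = 0.611 × 452 × (880 − 26.5) × 6.75 / 2390 = 665.7 m³.
Food-to-microorganism ratio F/M = Q S₀ / (V X) = 452 × 880 / (665.7 × 2390) = 0.2500 d⁻¹.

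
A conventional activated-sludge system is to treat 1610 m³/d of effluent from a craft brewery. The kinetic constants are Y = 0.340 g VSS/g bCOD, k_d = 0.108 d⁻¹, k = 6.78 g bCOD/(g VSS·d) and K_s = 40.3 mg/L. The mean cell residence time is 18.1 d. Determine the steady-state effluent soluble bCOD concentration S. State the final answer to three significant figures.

From the Monod/SRT balance for a CMAS, S = K_s·(1+k_d θ_c)/[θ_c·(Y k − k_d) − 1] = 40.3 × (1 + 0.108 × 18.1) / [18.1 × (0.340 × 6.78 − 0.108) − 1] = 119.1 / 38.77 = 3.071 mg/L.

S ≈ 3.07 mg/L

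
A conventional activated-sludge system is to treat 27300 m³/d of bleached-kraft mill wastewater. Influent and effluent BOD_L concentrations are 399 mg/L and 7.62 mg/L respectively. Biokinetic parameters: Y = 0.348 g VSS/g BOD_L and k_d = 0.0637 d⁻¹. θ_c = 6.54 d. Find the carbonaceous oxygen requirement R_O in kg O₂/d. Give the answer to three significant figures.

Y_obs = Y / (1 + k_d θ_c) = 0.348 / (1 + 0.0637 × 6.54) = 0.348 / 1.417 = 0.2457.
Q·(S₀ − S) = 27300 × (399 − 7.62) × 10⁻³ = 10685 kg/d removed.
Biomass synthesised: P_X = Y_obs × 10685 = 2625 kg VSS/d.
R_O = Q·ΔS − 1.42 P_X = 10685 − 3727 = 6957 kg O₂/d.

R_O ≈ 6960 kg O₂/d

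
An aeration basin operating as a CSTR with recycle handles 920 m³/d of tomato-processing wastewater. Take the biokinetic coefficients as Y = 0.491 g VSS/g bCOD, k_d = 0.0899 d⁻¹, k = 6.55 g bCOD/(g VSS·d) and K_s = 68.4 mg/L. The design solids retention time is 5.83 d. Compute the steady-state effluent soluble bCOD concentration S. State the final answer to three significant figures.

From the Monod/SRT balance for a CMAS, S = K_s·(1+k_d θ_c)/[θ_c·(Y k − k_d) − 1] = 68.4 × (1 + 0.0899 × 5.83) / [5.83 × (0.491 × 6.55 − 0.0899) − 1] = 104.2 / 17.23 = 6.052 mg/L.

S ≈ 6.05 mg/L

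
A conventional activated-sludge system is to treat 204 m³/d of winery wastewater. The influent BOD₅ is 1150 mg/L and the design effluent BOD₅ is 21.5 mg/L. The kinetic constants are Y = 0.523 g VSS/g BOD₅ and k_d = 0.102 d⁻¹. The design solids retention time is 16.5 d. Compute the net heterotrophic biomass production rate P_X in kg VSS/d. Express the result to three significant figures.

P_X ≈ 44.9 kg VSS/d

The observed yield is Y_obs = Y/(1 + k_d·θ_c) = 0.523 / (1 + 0.102 × 16.5) = 0.523 / 2.683 = 0.1949 g VSS per g BOD₅ removed.
Mass of BOD₅ removed per day: Q(S₀ − S) = 204 × 1128 g/m³ = 230.2 kg/d.
Net biomass production P_X = Y_obs × Q·(S₀ − S) = 0.1949 × 230.2 = 44.88 kg VSS/d.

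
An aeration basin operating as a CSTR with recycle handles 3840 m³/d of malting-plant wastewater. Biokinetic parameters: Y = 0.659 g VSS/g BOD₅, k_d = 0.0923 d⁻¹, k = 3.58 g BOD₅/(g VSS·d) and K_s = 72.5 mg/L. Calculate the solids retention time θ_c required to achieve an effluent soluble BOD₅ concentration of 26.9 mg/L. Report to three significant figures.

At the target effluent, Y k S/(K_s+S) = 0.659×3.58×26.9/99.40 = 0.6385 d⁻¹.
Then 1/θ_c = μ − k_d = 0.6385 − 0.0923 = 0.5462 d⁻¹, giving θ_c = 1.831 d.

θ_c ≈ 1.83 d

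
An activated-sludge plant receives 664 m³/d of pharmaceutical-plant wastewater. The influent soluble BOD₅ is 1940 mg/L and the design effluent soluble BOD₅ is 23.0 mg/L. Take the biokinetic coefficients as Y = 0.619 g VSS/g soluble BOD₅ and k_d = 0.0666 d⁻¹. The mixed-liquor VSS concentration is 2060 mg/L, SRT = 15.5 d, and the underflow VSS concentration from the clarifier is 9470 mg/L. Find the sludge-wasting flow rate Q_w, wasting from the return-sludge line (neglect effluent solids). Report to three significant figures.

Q_w ≈ 40.9 m³/d

Steady-state biomass mass balance: V·X·(1 + k_d·θ_c) = Y·Q·(S₀ − S)·θ_c, so V = 0.619 × 664 × (1940 − 23.0) × 15.5 / [2060 × (1 + 0.0666 × 15.5)] = 1.22×10^7 / 4187 = 2917 m³.
Q_w = (V·X)/(θ_c X_r) = 2917 × 2060 / (15.5 × 9470) = 40.94 m³/d.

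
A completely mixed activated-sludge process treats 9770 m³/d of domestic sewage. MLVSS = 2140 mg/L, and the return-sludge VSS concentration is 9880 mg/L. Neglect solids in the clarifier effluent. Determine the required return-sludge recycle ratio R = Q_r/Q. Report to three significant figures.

Mass balance around the secondary clarifier (neglecting effluent solids): R = X / (X_r − X) = 2140 / (9880 − 2140) = 0.2765.

R ≈ 0.276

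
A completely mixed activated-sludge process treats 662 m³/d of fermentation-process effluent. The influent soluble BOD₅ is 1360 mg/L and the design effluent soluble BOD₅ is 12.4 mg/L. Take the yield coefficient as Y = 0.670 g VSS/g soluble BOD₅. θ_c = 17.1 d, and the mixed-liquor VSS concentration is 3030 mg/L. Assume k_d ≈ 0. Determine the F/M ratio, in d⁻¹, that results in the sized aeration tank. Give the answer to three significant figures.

F/M ≈ 0.0881 d⁻¹

V·X = Y·Q·ΔS·θ_c gives V = 0.670 × 662 × (1360 − 12.4) × 17.1 / 3030 = 3373 m³.
Food-to-microorganism ratio F/M = Q S₀ / (V X) = 662 × 1360 / (3373 × 3030) = 0.08809 d⁻¹.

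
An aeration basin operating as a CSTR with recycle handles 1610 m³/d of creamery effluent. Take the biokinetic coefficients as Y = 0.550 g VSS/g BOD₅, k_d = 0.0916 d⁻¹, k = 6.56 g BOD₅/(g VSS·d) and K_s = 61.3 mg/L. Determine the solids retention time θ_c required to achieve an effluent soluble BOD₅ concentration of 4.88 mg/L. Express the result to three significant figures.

Specific growth rate at S = 4.88 mg/L: μ = YkS/(K_s+S) = 0.550·6.56·4.88/(61.3+4.88) = 0.2660 d⁻¹.
Then 1/θ_c = μ − k_d = 0.2660 − 0.0916 = 0.1744 d⁻¹, giving θ_c = 5.732 d.

θ_c ≈ 5.73 d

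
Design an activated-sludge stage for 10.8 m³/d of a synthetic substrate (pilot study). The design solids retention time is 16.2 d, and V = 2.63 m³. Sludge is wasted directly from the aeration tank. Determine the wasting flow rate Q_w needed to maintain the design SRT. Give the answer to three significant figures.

With mixed-liquor wasting, θ_c = V/Q_w, so Q_w = V/θ_c = 2.630/16.2 = 0.1623 m³/d.

Q_w ≈ 0.162 m³/d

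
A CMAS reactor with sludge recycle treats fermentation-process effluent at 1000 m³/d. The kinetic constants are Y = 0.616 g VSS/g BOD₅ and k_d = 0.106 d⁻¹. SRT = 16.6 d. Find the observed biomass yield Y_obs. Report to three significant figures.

Y_obs = Y / (1 + k_d θ_c) = 0.616 / (1 + 0.106 × 16.6) = 0.616 / 2.760 = 0.2232.

Y_obs ≈ 0.223 g VSS/g BOD₅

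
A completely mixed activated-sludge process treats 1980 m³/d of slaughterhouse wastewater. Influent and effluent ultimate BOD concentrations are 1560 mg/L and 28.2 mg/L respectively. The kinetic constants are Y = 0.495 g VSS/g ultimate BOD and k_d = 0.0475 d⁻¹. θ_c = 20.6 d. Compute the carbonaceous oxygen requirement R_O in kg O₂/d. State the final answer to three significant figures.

R_O ≈ 1960 kg O₂/d

Correct the yield for decay: Y_obs = Y/(1 + k_d θ_c) = 0.495 / (1 + 0.0475 × 20.6) = 0.495 / 1.978 = 0.2502.
Q·(S₀ − S) = 1980 × (1560 − 28.2) × 10⁻³ = 3033 kg/d removed.
P_X = Y_obs·Q·(S₀ − S) = 0.2502 × 3033 = 758.8 kg VSS/d.
Carbonaceous O₂ demand = substrate oxidised − cell-mass equivalent = 3033 − 1.42 × 758.8 = 1955 kg O₂/d.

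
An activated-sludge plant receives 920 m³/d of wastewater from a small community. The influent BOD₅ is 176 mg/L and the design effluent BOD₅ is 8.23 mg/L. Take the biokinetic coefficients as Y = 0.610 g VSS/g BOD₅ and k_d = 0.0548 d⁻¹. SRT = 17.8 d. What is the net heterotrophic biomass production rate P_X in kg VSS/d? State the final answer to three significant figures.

P_X ≈ 47.7 kg VSS/d

Observed yield with endogenous decay: Y_obs = Y / (1 + k_d·θ_c) = 0.610 / (1 + 0.0548 × 17.8) = 0.610 / 1.975 = 0.3088 g VSS/g BOD₅.
Q·(S₀ − S) = 920 × (176 − 8.23) × 10⁻³ = 154.3 kg/d removed.
So the net sludge growth is P_X = 0.3088 × 154.3 = 47.66 kg VSS/d.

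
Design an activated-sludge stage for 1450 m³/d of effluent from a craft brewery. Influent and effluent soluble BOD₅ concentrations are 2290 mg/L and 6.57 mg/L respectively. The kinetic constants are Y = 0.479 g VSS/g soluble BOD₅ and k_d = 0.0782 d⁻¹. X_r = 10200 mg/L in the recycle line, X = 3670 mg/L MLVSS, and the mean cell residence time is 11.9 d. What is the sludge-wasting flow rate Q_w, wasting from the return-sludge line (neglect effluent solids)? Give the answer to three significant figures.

Q_w ≈ 80.5 m³/d

Rearranging the biomass balance for a CMAS with decay, V = Y·Q·ΔS·θ_c / [X·(1+k_d θ_c)] = 0.479 × 1450 × (2290 − 6.57) × 11.9 / [3670 × (1 + 0.0782 × 11.9)] = 1.89×10^7 / 7085 = 2664 m³.
Q_w = (V·X)/(θ_c X_r) = 2664 × 3670 / (11.9 × 10200) = 80.54 m³/d.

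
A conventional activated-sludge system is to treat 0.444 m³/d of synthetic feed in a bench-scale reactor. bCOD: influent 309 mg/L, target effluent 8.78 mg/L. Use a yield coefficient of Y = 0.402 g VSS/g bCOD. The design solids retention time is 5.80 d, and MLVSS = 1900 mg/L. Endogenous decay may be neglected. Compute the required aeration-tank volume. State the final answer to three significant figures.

V ≈ 0.164 m³

Biomass mass balance (decay neglected): V·X = Y·Q·(S₀ − S)·θ_c, so V = 0.402 × 0.444 × (309 − 8.78) × 5.80 / 1900 = 0.1636 m³.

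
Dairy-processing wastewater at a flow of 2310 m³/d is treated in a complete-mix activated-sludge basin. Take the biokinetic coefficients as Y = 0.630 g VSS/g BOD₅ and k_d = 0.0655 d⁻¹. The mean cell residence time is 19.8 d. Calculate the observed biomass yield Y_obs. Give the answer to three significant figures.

Y_obs ≈ 0.274 g VSS/g BOD₅

Y_obs = Y / (1 + k_d θ_c) = 0.630 / (1 + 0.0655 × 19.8) = 0.630 / 2.297 = 0.2743.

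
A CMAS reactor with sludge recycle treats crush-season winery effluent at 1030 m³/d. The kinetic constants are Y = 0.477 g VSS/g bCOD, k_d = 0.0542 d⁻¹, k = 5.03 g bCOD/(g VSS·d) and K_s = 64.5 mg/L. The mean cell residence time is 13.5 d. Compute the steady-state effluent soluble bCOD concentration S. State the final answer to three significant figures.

From the Monod/SRT balance for a CMAS, S = K_s·(1+k_d θ_c)/[θ_c·(Y k − k_d) − 1] = 64.5 × (1 + 0.0542 × 13.5) / [13.5 × (0.477 × 5.03 − 0.0542) − 1] = 111.7 / 30.66 = 3.643 mg/L.

S ≈ 3.64 mg/L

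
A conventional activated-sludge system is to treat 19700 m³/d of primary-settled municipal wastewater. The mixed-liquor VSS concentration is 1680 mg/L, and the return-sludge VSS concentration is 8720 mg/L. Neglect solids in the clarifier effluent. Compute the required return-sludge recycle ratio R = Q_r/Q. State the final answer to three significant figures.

R = Q_r/Q = X/(X_r − X) = 1680 / (8720 − 1680) = 0.2386.

R ≈ 0.239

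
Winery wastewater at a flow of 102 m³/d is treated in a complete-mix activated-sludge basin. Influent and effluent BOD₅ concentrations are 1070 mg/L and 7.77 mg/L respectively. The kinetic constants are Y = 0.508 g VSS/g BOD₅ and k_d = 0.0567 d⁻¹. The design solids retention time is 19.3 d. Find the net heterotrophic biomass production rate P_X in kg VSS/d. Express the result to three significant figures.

Correct the yield for decay: Y_obs = Y/(1 + k_d θ_c) = 0.508 / (1 + 0.0567 × 19.3) = 0.508 / 2.094 = 0.2426.
Substrate removed = Q·(S₀ − S) = 102 m³/d × (1070 − 7.77) g/m³ = 1.08×10^5 g/d = 108.3 kg/d.
Biomass produced: P_X = Y_obs·Q·ΔS = 0.2426 × 108.3 ≈ 26.28 kg VSS/d.

P_X ≈ 26.3 kg VSS/d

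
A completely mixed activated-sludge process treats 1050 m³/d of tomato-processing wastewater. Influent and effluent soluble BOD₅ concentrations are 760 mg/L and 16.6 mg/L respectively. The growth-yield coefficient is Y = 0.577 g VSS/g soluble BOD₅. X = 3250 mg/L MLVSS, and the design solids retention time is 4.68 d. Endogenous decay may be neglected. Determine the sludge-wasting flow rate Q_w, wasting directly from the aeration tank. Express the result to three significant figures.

With k_d = 0 the design equation reduces to V = Y Q (S₀−S) θ_c / X = 0.577 × 1050 × (760 − 16.6) × 4.68 / 3250 = 648.6 m³.
With mixed-liquor wasting, θ_c = V/Q_w, so Q_w = V/θ_c = 648.6/4.68 = 138.6 m³/d.

Q_w ≈ 139 m³/d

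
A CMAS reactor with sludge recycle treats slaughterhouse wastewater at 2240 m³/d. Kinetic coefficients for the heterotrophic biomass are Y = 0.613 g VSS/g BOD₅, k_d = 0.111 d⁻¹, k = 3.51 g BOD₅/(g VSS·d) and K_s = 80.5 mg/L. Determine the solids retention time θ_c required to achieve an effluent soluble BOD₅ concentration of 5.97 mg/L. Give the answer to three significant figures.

Specific growth rate at S = 5.97 mg/L: μ = YkS/(K_s+S) = 0.613·3.51·5.97/(80.5+5.97) = 0.1486 d⁻¹.
θ_c = 1/(μ − k_d) = 1/(0.1486 − 0.111) = 1/0.03755 = 26.63 d.

θ_c ≈ 26.6 d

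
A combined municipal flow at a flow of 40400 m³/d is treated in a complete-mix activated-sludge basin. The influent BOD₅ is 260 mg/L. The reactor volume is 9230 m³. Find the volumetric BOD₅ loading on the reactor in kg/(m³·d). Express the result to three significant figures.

Volumetric loading L_v = Q·S₀ / V = 40400 × 260 g/m³ / 9230 m³ = 1138 g/(m³·d) = 1.138 kg BOD₅/(m³·d).

L_v ≈ 1.14 kg BOD₅/(m³·d)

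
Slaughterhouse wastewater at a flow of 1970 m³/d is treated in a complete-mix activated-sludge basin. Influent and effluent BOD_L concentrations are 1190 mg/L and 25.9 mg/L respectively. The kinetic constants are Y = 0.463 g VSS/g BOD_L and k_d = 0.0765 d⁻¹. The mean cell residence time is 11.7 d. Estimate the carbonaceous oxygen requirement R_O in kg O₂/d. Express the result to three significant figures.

Y_obs = Y / (1 + k_d θ_c) = 0.463 / (1 + 0.0765 × 11.7) = 0.463 / 1.895 = 0.2443.
Mass of BOD_L removed per day: Q(S₀ − S) = 1970 × 1164 g/m³ = 2293 kg/d.
Biomass synthesised: P_X = Y_obs × 2293 = 560.3 kg VSS/d.
R_O = Q·ΔS − 1.42 P_X = 2293 − 795.6 = 1498 kg O₂/d.

R_O ≈ 1500 kg O₂/d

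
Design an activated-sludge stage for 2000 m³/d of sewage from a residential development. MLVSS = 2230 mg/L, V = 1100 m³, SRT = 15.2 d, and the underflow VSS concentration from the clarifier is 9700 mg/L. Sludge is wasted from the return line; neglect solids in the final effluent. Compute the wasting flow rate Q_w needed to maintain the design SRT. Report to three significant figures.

Q_w = (V·X)/(θ_c X_r) = 1100 × 2230 / (15.2 × 9700) = 16.64 m³/d.

Q_w ≈ 16.6 m³/d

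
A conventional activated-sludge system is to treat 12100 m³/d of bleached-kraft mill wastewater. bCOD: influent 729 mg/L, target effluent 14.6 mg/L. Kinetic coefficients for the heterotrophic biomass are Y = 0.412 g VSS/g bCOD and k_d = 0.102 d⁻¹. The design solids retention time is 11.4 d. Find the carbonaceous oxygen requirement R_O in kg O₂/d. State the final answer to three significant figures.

Observed yield with endogenous decay: Y_obs = Y / (1 + k_d·θ_c) = 0.412 / (1 + 0.102 × 11.4) = 0.412 / 2.163 = 0.1905 g VSS/g bCOD.
Substrate removed = Q·(S₀ − S) = 12100 m³/d × (729 − 14.6) g/m³ = 8.64×10^6 g/d = 8644 kg/d.
P_X = Y_obs·Q·(S₀ − S) = 0.1905 × 8644 = 1647 kg VSS/d.
R_O = Q·(S₀ − S) − 1.42·P_X = 8644 − 1.42 × 1647 = 6306 kg O₂/d.

R_O ≈ 6310 kg O₂/d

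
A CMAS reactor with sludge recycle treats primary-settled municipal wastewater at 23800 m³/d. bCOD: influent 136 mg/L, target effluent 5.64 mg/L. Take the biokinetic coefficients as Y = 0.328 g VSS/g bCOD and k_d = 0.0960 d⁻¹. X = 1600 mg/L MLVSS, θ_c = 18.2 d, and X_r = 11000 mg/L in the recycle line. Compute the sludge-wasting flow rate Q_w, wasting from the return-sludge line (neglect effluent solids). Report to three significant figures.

Q_w ≈ 33.7 m³/d

Steady-state biomass mass balance: V·X·(1 + k_d·θ_c) = Y·Q·(S₀ − S)·θ_c, so V = 0.328 × 23800 × (136 − 5.64) × 18.2 / [1600 × (1 + 0.0960 × 18.2)] = 1.85×10^7 / 4396 = 4214 m³.
θ_c = V·X/(Q_w·X_r) when wasting from the recycle, so Q_w = V·X/(θ_c·X_r) = 4214 × 1600 / (18.2 × 11000) = 33.68 m³/d.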